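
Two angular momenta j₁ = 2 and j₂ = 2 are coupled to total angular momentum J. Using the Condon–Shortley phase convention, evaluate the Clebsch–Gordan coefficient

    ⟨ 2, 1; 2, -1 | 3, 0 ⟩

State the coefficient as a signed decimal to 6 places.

+√(2/5) ≈ +0.632456

√[7·1!3!3!/8! · 3!1!1!3!3!3!] = √(81/10)
  +(−1)^0/∏(0,1,1,1,2,2)! = 1/4  (running 1/4)
  +(−1)^1/∏(1,0,0,0,3,3)! = -1/36  (running 2/9)
⟨..|..⟩ = √(81/10)·(2/9) = +0.632456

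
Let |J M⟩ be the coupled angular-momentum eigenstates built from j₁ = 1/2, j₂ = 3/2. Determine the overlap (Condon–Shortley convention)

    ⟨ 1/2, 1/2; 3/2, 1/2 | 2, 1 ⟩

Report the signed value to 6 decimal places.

j₁+j₂−J=0  J+j₁−j₂=1  J−j₁+j₂=3  j₁+j₂+J+1=5
(j₁±m₁, j₂±m₂, J±M) = (1,0,2,1,3,1)
P² = 3
sum k=0..0:
  [0] +1/2 = 1/2
S = 1/2
C² = P²·S² = 3/4 ; C = +0.866025

+0.866025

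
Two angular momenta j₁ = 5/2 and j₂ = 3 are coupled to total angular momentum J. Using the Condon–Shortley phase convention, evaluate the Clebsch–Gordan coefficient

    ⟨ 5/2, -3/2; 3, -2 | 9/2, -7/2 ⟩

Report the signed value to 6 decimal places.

+0.100504  (= +√(1/99))

j₁+j₂−J=1  J+j₁−j₂=4  J−j₁+j₂=5  j₁+j₂+J+1=11
(j₁±m₁, j₂±m₂, J±M) = (1,4,1,5,1,8)
P² = 921600/11
sum k=0..1:
  [0] +1/576 = 1/576
  [1] −1/720 = -1/720
S = 1/2880
C² = P²·S² = 1/99 ; C = +0.100504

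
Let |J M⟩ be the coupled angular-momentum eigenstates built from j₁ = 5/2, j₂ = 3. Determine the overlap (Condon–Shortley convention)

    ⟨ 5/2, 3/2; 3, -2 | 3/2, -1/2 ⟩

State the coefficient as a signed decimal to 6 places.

√[4·4!1!2!/8! · 4!1!1!5!1!2!] = √(192/7)
  +(−1)^0/∏(0,4,1,1,0,1)! = 1/24  (running 1/24)
  +(−1)^1/∏(1,3,0,0,1,2)! = -1/12  (running -1/24)
⟨..|..⟩ = √(192/7)·(-1/24) = -0.218218

−√(1/21) = -0.218218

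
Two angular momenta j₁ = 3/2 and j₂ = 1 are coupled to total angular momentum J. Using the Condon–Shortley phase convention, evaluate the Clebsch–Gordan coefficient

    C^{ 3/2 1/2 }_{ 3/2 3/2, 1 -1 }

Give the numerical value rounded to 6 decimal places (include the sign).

+0.632456

triangle: 1!·2!·1!/5! = 2/120
(j±m)!: 3!·0!·0!·2!·2!·1! = 24
prefactor² = (2J+1)·Δ·N² = 8/5
  k=0: +1/(0!·1!·0!·0!·2!·1!) = 1/2
Σ = 1/2  ⇒  CG² = 8/5·1/2² = 2/5
CG = +√(2/5) = +0.632456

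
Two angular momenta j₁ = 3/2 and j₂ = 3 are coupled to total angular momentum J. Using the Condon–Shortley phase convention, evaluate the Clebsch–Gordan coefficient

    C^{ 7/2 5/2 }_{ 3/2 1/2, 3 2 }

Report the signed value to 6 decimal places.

−√(1/7) ≈ -0.377964

j₁+j₂−J=1  J+j₁−j₂=2  J−j₁+j₂=5  j₁+j₂+J+1=9
(j₁±m₁, j₂±m₂, J±M) = (2,1,5,1,6,1)
P² = 6400/7
sum k=0..1:
  [0] +1/120 = 1/120
  [1] −1/48 = -1/48
S = -1/80
C² = P²·S² = 1/7 ; C = -0.377964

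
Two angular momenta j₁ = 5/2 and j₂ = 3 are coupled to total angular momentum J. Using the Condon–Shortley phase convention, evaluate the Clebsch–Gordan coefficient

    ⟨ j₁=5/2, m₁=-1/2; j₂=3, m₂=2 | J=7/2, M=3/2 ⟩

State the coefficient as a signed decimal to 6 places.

triangle: 2!×3!×4!/10! = 288/3628800
(j±m)!: 2!×3!×5!×1!×5!×2! = 345600
prefactor² = (2J+1)×Δ×N² = 1536/7
  k=1: −1/(1!×1!×2!×4!×1!×0!) = -1/48
  k=2: +1/(2!×0!×1!×3!×2!×1!) = 1/24
Σ = 1/48  ⇒  CG² = 1536/7×1/48² = 2/21
CG = +√(2/21) = +0.308607

+√(2/21) = +0.308607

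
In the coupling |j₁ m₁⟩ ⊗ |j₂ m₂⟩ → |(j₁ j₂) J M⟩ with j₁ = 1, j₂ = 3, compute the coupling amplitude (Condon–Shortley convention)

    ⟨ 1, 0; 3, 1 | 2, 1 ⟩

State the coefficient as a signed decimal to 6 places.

−√(8/21) = -0.617213

j₁+j₂−J=2  J+j₁−j₂=0  J−j₁+j₂=4  j₁+j₂+J+1=7
(j₁±m₁, j₂±m₂, J±M) = (1,1,4,2,3,1)
P² = 96/7
sum k=1..1:
  [1] −1/6 = -1/6
S = -1/6
C² = P²·S² = 8/21 ; C = -0.617213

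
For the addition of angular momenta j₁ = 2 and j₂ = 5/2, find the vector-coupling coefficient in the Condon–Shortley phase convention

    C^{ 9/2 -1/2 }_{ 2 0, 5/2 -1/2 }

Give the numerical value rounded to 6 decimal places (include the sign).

j₁+j₂−J=0  J+j₁−j₂=4  J−j₁+j₂=5  j₁+j₂+J+1=10
(j₁±m₁, j₂±m₂, J±M) = (2,2,2,3,4,5)
P² = 7680/7
sum k=0..0:
  [0] +1/48 = 1/48
S = 1/48
C² = P²·S² = 10/21 ; C = +0.690066

+√(10/21) = +0.690066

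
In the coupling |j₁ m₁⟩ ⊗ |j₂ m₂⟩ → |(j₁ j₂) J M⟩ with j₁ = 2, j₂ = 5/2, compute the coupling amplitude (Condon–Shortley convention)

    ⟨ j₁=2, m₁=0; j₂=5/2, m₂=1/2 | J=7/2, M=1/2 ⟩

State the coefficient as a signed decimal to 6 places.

−√(4/105) = -0.195180

j₁+j₂−J=1  J+j₁−j₂=3  J−j₁+j₂=4  j₁+j₂+J+1=9
(j₁±m₁, j₂±m₂, J±M) = (2,2,3,2,4,3)
P² = 768/35
sum k=0..1:
  [0] +1/12 = 1/12
  [1] −1/8 = -1/8
S = -1/24
C² = P²·S² = 4/105 ; C = -0.195180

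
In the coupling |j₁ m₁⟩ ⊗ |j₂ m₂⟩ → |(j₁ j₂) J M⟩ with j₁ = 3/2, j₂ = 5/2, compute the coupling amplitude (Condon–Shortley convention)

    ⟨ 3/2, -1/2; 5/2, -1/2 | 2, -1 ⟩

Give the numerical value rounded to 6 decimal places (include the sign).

-0.545545

√[5·2!1!3!/7! · 1!2!2!3!1!3!] = √(12/7)
  +(−1)^1/∏(1,1,1,1,0,2)! = -1/2  (running -1/2)
  +(−1)^2/∏(2,0,0,0,1,3)! = 1/12  (running -5/12)
⟨..|..⟩ = √(12/7)·(-5/12) = -0.545545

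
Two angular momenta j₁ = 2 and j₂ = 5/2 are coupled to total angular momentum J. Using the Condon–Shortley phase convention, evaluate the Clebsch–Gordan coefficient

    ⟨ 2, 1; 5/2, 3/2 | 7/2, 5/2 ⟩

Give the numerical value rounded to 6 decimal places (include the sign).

triangle: 1!×3!×4!/9! = 144/362880
(j±m)!: 3!×1!×4!×1!×6!×1! = 103680
prefactor² = (2J+1)×Δ×N² = 2304/7
  k=0: +1/(0!×1!×1!×4!×2!×0!) = 1/48
  k=1: −1/(1!×0!×0!×3!×3!×1!) = -1/36
Σ = -1/144  ⇒  CG² = 2304/7×(-1/144)² = 1/63
CG = −√(1/63) = -0.125988

−√(1/63) = -0.125988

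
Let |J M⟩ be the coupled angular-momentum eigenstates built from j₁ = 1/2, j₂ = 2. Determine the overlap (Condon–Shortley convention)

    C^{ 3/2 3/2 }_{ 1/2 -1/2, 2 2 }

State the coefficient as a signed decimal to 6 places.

-0.894427  (= −√(4/5))

triangle: 1!·0!·3!/5! = 6/120
(j±m)!: 0!·1!·4!·0!·3!·0! = 144
prefactor² = (2J+1)·Δ·N² = 144/5
  k=1: −1/(1!·0!·0!·3!·0!·0!) = -1/6
Σ = -1/6  ⇒  CG² = 144/5·(-1/6)² = 4/5
CG = −√(4/5) = -0.894427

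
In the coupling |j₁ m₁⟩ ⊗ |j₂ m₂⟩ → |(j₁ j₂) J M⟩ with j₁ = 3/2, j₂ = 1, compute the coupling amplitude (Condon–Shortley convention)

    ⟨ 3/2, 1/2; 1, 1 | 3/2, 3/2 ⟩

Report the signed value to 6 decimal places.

−√(2/5) ≈ -0.632456

j₁+j₂−J=1  J+j₁−j₂=2  J−j₁+j₂=1  j₁+j₂+J+1=5
(j₁±m₁, j₂±m₂, J±M) = (2,1,2,0,3,0)
P² = 8/5
sum k=1..1:
  [1] −1/2 = -1/2
S = -1/2
C² = P²·S² = 2/5 ; C = -0.632456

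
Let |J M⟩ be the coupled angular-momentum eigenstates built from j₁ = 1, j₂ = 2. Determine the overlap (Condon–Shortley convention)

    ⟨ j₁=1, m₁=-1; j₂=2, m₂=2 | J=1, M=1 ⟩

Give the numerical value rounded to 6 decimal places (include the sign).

j₁+j₂−J=2  J+j₁−j₂=0  J−j₁+j₂=2  j₁+j₂+J+1=5
(j₁±m₁, j₂±m₂, J±M) = (0,2,4,0,2,0)
P² = 48/5
sum k=2..2:
  [2] +1/4 = 1/4
S = 1/4
C² = P²·S² = 3/5 ; C = +0.774597

+√(3/5) = +0.774597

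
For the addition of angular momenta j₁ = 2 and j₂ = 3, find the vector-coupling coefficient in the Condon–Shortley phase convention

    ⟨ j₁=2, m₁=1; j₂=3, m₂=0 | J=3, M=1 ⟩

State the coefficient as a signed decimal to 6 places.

-0.182574  (= −√(1/30))

√[7·2!2!4!/9! · 3!1!3!3!4!2!] = √(96/5)
  +(−1)^0/∏(0,2,1,3,1,1)! = 1/12  (running 1/12)
  +(−1)^1/∏(1,1,0,2,2,2)! = -1/8  (running -1/24)
⟨..|..⟩ = √(96/5)·(-1/24) = -0.182574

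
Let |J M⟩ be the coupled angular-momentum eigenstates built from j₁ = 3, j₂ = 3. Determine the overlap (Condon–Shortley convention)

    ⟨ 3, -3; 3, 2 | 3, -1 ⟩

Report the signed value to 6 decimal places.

−√(1/3) ≈ -0.577350

triangle: 3!·3!·3!/10! = 216/3628800
(j±m)!: 0!·6!·5!·1!·2!·4! = 4147200
prefactor² = (2J+1)·Δ·N² = 1728
  k=3: −1/(3!·0!·3!·2!·0!·1!) = -1/72
Σ = -1/72  ⇒  CG² = 1728·(-1/72)² = 1/3
CG = −√(1/3) = -0.577350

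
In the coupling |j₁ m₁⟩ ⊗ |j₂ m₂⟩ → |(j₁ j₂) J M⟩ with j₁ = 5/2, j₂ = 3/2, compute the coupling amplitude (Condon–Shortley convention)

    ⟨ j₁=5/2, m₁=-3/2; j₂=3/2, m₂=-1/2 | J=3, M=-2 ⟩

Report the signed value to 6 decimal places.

-0.288675  (= −√(1/12))

triangle: 1!×4!×2!/8! = 48/40320
(j±m)!: 1!×4!×1!×2!×1!×5! = 5760
prefactor² = (2J+1)×Δ×N² = 48
  k=0: +1/(0!×1!×4!×1!×0!×1!) = 1/24
  k=1: −1/(1!×0!×3!×0!×1!×2!) = -1/12
Σ = -1/24  ⇒  CG² = 48×(-1/24)² = 1/12
CG = −√(1/12) = -0.288675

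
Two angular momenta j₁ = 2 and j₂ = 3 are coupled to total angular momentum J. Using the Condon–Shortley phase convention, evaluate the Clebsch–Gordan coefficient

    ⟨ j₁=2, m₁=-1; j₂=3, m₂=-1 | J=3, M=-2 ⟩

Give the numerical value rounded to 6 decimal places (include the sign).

-0.500000

triangle: 2!·2!·4!/9! = 96/362880
(j±m)!: 1!·3!·2!·4!·1!·5! = 34560
prefactor² = (2J+1)·Δ·N² = 64
  k=1: −1/(1!·1!·2!·1!·0!·3!) = -1/12
  k=2: +1/(2!·0!·1!·0!·1!·4!) = 1/48
Σ = -1/16  ⇒  CG² = 64·(-1/16)² = 1/4
CG = −√(1/4) = -0.500000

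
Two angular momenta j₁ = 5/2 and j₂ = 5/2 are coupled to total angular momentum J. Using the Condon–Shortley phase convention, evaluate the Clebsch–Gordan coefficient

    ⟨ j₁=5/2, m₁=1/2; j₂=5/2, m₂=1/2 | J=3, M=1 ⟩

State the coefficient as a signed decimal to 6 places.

√[7·2!3!3!/9! · 3!2!3!2!4!2!] = √(48/5)
  +(−1)^0/∏(0,2,2,3,1,0)! = 1/24  (running 1/24)
  +(−1)^1/∏(1,1,1,2,2,1)! = -1/4  (running -5/24)
  +(−1)^2/∏(2,0,0,1,3,2)! = 1/24  (running -1/6)
⟨..|..⟩ = √(48/5)·(-1/6) = -0.516398

-0.516398  (= −√(4/15))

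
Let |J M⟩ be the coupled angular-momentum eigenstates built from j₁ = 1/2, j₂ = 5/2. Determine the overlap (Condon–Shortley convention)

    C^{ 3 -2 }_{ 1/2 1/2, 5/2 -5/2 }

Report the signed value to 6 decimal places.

triangle: 0!·1!·5!/7! = 120/5040
(j±m)!: 1!·0!·0!·5!·1!·5! = 14400
prefactor² = (2J+1)·Δ·N² = 2400
  k=0: +1/(0!·0!·0!·0!·1!·5!) = 1/120
Σ = 1/120  ⇒  CG² = 2400·1/120² = 1/6
CG = +√(1/6) = +0.408248

+√(1/6) ≈ +0.408248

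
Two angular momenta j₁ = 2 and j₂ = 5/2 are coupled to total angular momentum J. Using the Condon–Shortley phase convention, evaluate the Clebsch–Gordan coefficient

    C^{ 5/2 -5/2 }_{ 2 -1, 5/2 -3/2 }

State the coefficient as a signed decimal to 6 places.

triangle: 2!×2!×3!/8! = 24/40320
(j±m)!: 1!×3!×1!×4!×0!×5! = 17280
prefactor² = (2J+1)×Δ×N² = 432/7
  k=1: −1/(1!×1!×2!×0!×0!×3!) = -1/12
Σ = -1/12  ⇒  CG² = 432/7×(-1/12)² = 3/7
CG = −√(3/7) = -0.654654

-0.654654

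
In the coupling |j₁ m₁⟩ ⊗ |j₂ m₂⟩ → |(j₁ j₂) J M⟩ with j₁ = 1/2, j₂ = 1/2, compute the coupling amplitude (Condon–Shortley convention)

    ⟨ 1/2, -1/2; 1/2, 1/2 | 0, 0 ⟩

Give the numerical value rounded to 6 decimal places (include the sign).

√[1·1!0!0!/2! · 0!1!1!0!0!0!] = √(1/2)
  +(−1)^1/∏(1,0,0,0,0,0)! = -1  (running -1)
⟨..|..⟩ = √(1/2)·(-1) = -0.707107

-0.707107  (= −√(1/2))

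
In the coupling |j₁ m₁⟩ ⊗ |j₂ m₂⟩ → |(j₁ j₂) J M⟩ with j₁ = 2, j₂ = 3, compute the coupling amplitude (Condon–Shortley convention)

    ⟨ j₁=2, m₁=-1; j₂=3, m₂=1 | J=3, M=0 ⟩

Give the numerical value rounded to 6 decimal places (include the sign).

+0.182574

j₁+j₂−J=2  J+j₁−j₂=2  J−j₁+j₂=4  j₁+j₂+J+1=9
(j₁±m₁, j₂±m₂, J±M) = (1,3,4,2,3,3)
P² = 96/5
sum k=1..2:
  [1] −1/12 = -1/12
  [2] +1/8 = 1/8
S = 1/24
C² = P²·S² = 1/30 ; C = +0.182574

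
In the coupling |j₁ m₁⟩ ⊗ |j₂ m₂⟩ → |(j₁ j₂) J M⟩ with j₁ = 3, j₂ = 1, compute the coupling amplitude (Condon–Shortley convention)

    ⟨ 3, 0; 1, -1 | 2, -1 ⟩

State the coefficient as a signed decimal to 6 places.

√[5·2!4!0!/7! · 3!3!0!2!1!3!] = √(144/7)
  +(−1)^0/∏(0,2,3,0,1,0)! = 1/12  (running 1/12)
⟨..|..⟩ = √(144/7)·(1/12) = +0.377964

+0.377964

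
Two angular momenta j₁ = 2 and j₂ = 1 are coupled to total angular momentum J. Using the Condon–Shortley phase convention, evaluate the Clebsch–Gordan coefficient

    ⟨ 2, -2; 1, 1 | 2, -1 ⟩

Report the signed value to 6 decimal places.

√[5·1!3!1!/6! · 0!4!2!0!1!3!] = √(12)
  +(−1)^1/∏(1,0,3,1,0,0)! = -1/6  (running -1/6)
⟨..|..⟩ = √(12)·(-1/6) = -0.577350

-0.577350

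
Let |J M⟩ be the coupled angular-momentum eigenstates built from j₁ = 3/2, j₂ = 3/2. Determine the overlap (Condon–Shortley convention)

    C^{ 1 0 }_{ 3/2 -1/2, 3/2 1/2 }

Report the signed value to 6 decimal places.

−√(1/20) = -0.223607

triangle: 2!×1!×1!/5! = 2/120
(j±m)!: 1!×2!×2!×1!×1!×1! = 4
prefactor² = (2J+1)×Δ×N² = 1/5
  k=1: −1/(1!×1!×1!×1!×0!×0!) = -1
  k=2: +1/(2!×0!×0!×0!×1!×1!) = 1/2
Σ = -1/2  ⇒  CG² = 1/5×(-1/2)² = 1/20
CG = −√(1/20) = -0.223607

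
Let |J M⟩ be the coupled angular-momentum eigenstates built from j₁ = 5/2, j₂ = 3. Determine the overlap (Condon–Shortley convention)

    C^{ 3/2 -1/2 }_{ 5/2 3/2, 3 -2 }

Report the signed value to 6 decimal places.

-0.218218  (= −√(1/21))

j₁+j₂−J=4  J+j₁−j₂=1  J−j₁+j₂=2  j₁+j₂+J+1=8
(j₁±m₁, j₂±m₂, J±M) = (4,1,1,5,1,2)
P² = 192/7
sum k=0..1:
  [0] +1/24 = 1/24
  [1] −1/12 = -1/12
S = -1/24
C² = P²·S² = 1/21 ; C = -0.218218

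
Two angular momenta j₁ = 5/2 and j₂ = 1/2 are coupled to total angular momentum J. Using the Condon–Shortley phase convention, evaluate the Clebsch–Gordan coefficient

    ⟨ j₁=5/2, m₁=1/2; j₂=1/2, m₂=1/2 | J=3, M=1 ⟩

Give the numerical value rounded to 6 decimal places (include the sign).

+0.816497

√[7·0!5!1!/7! · 3!2!1!0!4!2!] = √(96)
  +(−1)^0/∏(0,0,2,1,3,0)! = 1/12  (running 1/12)
⟨..|..⟩ = √(96)·(1/12) = +0.816497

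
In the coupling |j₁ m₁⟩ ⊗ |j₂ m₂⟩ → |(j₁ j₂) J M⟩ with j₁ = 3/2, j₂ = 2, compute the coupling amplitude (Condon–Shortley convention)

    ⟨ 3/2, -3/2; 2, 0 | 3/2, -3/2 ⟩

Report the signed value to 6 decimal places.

+0.447214

j₁+j₂−J=2  J+j₁−j₂=1  J−j₁+j₂=2  j₁+j₂+J+1=6
(j₁±m₁, j₂±m₂, J±M) = (0,3,2,2,0,3)
P² = 16/5
sum k=2..2:
  [2] +1/4 = 1/4
S = 1/4
C² = P²·S² = 1/5 ; C = +0.447214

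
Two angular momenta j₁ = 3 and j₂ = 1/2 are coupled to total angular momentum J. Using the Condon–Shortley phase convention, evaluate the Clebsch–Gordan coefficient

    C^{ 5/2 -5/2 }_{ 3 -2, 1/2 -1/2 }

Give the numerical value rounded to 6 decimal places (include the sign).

triangle: 1!·5!·0!/7! = 120/5040
(j±m)!: 1!·5!·0!·1!·0!·5! = 14400
prefactor² = (2J+1)·Δ·N² = 14400/7
  k=0: +1/(0!·1!·5!·0!·0!·0!) = 1/120
Σ = 1/120  ⇒  CG² = 14400/7·1/120² = 1/7
CG = +√(1/7) = +0.377964

+0.377964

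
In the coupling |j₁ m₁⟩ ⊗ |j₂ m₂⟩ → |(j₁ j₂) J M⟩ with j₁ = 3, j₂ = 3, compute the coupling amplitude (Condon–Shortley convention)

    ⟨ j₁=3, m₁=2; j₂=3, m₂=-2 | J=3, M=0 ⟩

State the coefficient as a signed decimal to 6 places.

triangle: 3!*3!*3!/10! = 216/3628800
(j±m)!: 5!*1!*1!*5!*3!*3! = 518400
prefactor² = (2J+1)*Δ*N² = 216
  k=0: +1/(0!*3!*1!*1!*2!*2!) = 1/24
  k=1: −1/(1!*2!*0!*0!*3!*3!) = -1/72
Σ = 1/36  ⇒  CG² = 216*1/36² = 1/6
CG = +√(1/6) = +0.408248

+0.408248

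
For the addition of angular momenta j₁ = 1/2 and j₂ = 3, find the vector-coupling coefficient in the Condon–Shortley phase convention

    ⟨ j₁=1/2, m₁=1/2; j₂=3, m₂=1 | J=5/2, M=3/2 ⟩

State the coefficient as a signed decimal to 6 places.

+0.534522  (= +√(2/7))

triangle: 1!*0!*5!/7! = 120/5040
(j±m)!: 1!*0!*4!*2!*4!*1! = 1152
prefactor² = (2J+1)*Δ*N² = 1152/7
  k=0: +1/(0!*1!*0!*4!*0!*1!) = 1/24
Σ = 1/24  ⇒  CG² = 1152/7*1/24² = 2/7
CG = +√(2/7) = +0.534522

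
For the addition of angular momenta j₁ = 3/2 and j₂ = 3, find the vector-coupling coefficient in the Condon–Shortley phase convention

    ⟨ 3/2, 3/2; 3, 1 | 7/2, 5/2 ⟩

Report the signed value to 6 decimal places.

+0.690066  (= +√(10/21))

triangle: 1!*2!*5!/9! = 240/362880
(j±m)!: 3!*0!*4!*2!*6!*1! = 207360
prefactor² = (2J+1)*Δ*N² = 7680/7
  k=0: +1/(0!*1!*0!*4!*2!*1!) = 1/48
Σ = 1/48  ⇒  CG² = 7680/7*1/48² = 10/21
CG = +√(10/21) = +0.690066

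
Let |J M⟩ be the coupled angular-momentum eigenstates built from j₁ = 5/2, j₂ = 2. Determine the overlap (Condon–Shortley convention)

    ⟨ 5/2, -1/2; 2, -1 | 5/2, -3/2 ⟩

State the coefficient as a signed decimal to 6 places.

-0.414039  (= −√(6/35))

j₁+j₂−J=2  J+j₁−j₂=3  J−j₁+j₂=2  j₁+j₂+J+1=8
(j₁±m₁, j₂±m₂, J±M) = (2,3,1,3,1,4)
P² = 216/35
sum k=0..1:
  [0] +1/12 = 1/12
  [1] −1/4 = -1/4
S = -1/6
C² = P²·S² = 6/35 ; C = -0.414039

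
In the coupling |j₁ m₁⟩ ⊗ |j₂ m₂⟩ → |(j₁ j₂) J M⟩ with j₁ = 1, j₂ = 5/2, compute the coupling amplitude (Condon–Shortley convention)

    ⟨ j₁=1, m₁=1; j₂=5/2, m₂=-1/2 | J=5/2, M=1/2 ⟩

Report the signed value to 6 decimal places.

+0.717137  (= +√(18/35))

j₁+j₂−J=1  J+j₁−j₂=1  J−j₁+j₂=4  j₁+j₂+J+1=7
(j₁±m₁, j₂±m₂, J±M) = (2,0,2,3,3,2)
P² = 288/35
sum k=0..0:
  [0] +1/4 = 1/4
S = 1/4
C² = P²·S² = 18/35 ; C = +0.717137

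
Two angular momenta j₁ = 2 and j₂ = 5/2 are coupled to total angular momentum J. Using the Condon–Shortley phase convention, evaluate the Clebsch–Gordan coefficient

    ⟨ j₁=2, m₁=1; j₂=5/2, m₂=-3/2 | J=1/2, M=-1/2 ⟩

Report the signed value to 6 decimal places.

triangle: 4!×0!×1!/6! = 24/720
(j±m)!: 3!×1!×1!×4!×0!×1! = 144
prefactor² = (2J+1)×Δ×N² = 48/5
  k=1: −1/(1!×3!×0!×0!×0!×1!) = -1/6
Σ = -1/6  ⇒  CG² = 48/5×(-1/6)² = 4/15
CG = −√(4/15) = -0.516398

-0.516398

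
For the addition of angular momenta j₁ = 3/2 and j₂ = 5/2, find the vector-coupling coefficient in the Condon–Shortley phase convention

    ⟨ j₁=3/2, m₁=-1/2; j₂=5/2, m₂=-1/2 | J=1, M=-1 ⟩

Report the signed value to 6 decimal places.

+√(3/20) ≈ +0.387298

triangle: 3!*0!*2!/6! = 12/720
(j±m)!: 1!*2!*2!*3!*0!*2! = 48
prefactor² = (2J+1)*Δ*N² = 12/5
  k=2: +1/(2!*1!*0!*0!*0!*2!) = 1/4
Σ = 1/4  ⇒  CG² = 12/5*1/4² = 3/20
CG = +√(3/20) = +0.387298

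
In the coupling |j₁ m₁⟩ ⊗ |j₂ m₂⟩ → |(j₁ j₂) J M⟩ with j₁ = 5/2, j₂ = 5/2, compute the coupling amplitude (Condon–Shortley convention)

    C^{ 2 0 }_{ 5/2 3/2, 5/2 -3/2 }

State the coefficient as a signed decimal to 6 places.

+√(1/84) ≈ +0.109109

j₁+j₂−J=3  J+j₁−j₂=2  J−j₁+j₂=2  j₁+j₂+J+1=8
(j₁±m₁, j₂±m₂, J±M) = (4,1,1,4,2,2)
P² = 48/7
sum k=0..1:
  [0] +1/6 = 1/6
  [1] −1/8 = -1/8
S = 1/24
C² = P²·S² = 1/84 ; C = +0.109109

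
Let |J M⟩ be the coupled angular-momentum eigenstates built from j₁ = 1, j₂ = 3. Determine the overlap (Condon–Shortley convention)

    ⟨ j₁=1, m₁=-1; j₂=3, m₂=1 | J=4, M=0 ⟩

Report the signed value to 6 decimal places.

+0.462910

√[9·0!2!6!/9! · 0!2!4!2!4!4!] = √(13824/7)
  +(−1)^0/∏(0,0,2,4,0,2)! = 1/96  (running 1/96)
⟨..|..⟩ = √(13824/7)·(1/96) = +0.462910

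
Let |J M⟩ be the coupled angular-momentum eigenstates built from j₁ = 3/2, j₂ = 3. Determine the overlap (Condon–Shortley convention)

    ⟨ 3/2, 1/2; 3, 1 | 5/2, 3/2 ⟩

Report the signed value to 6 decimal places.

triangle: 2!·1!·4!/8! = 48/40320
(j±m)!: 2!·1!·4!·2!·4!·1! = 2304
prefactor² = (2J+1)·Δ·N² = 576/35
  k=0: +1/(0!·2!·1!·4!·0!·0!) = 1/48
  k=1: −1/(1!·1!·0!·3!·1!·1!) = -1/6
Σ = -7/48  ⇒  CG² = 576/35·(-7/48)² = 7/20
CG = −√(7/20) = -0.591608

−√(7/20) ≈ -0.591608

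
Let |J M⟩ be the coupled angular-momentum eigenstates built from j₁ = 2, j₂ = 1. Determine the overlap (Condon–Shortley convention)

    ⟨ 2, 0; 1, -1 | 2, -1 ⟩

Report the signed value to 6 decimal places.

triangle: 1!*3!*1!/6! = 6/720
(j±m)!: 2!*2!*0!*2!*1!*3! = 48
prefactor² = (2J+1)*Δ*N² = 2
  k=0: +1/(0!*1!*2!*0!*1!*1!) = 1/2
Σ = 1/2  ⇒  CG² = 2*1/2² = 1/2
CG = +√(1/2) = +0.707107

+0.707107  (= +√(1/2))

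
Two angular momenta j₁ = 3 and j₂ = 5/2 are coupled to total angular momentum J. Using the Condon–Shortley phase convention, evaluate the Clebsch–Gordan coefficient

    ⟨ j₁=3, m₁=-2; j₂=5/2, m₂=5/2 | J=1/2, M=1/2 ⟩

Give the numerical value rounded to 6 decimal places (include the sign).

triangle: 5!*1!*0!/7! = 120/5040
(j±m)!: 1!*5!*5!*0!*1!*0! = 14400
prefactor² = (2J+1)*Δ*N² = 4800/7
  k=5: −1/(5!*0!*0!*0!*1!*0!) = -1/120
Σ = -1/120  ⇒  CG² = 4800/7*(-1/120)² = 1/21
CG = −√(1/21) = -0.218218

−√(1/21) = -0.218218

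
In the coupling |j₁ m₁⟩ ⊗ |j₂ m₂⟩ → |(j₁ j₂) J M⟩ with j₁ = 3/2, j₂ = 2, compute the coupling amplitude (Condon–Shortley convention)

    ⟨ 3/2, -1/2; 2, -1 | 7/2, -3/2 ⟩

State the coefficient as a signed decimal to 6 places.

+0.755929  (= +√(4/7))

triangle: 0!·3!·4!/8! = 144/40320
(j±m)!: 1!·2!·1!·3!·2!·5! = 2880
prefactor² = (2J+1)·Δ·N² = 576/7
  k=0: +1/(0!·0!·2!·1!·1!·3!) = 1/12
Σ = 1/12  ⇒  CG² = 576/7·1/12² = 4/7
CG = +√(4/7) = +0.755929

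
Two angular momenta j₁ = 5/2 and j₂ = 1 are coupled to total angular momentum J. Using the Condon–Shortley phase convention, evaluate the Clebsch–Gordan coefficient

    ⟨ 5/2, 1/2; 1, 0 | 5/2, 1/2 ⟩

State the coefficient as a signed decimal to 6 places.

+√(1/35) = +0.169031

j₁+j₂−J=1  J+j₁−j₂=4  J−j₁+j₂=1  j₁+j₂+J+1=7
(j₁±m₁, j₂±m₂, J±M) = (3,2,1,1,3,2)
P² = 144/35
sum k=0..1:
  [0] +1/4 = 1/4
  [1] −1/6 = -1/6
S = 1/12
C² = P²·S² = 1/35 ; C = +0.169031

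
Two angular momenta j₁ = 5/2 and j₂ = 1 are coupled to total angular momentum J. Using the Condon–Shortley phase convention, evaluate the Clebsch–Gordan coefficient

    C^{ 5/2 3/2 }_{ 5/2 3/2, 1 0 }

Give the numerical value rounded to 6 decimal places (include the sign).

j₁+j₂−J=1  J+j₁−j₂=4  J−j₁+j₂=1  j₁+j₂+J+1=7
(j₁±m₁, j₂±m₂, J±M) = (4,1,1,1,4,1)
P² = 576/35
sum k=0..1:
  [0] +1/6 = 1/6
  [1] −1/24 = -1/24
S = 1/8
C² = P²·S² = 9/35 ; C = +0.507093

+0.507093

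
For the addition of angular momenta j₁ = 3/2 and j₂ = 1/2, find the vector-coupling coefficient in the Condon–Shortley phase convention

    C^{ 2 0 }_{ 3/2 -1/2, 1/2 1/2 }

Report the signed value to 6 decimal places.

√[5·0!3!1!/5! · 1!2!1!0!2!2!] = √(2)
  +(−1)^0/∏(0,0,2,1,1,0)! = 1/2  (running 1/2)
⟨..|..⟩ = √(2)·(1/2) = +0.707107

+0.707107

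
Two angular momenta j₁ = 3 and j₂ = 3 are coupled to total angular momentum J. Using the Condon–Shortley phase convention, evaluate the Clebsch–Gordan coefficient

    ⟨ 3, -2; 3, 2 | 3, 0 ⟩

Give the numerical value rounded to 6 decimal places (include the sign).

j₁+j₂−J=3  J+j₁−j₂=3  J−j₁+j₂=3  j₁+j₂+J+1=10
(j₁±m₁, j₂±m₂, J±M) = (1,5,5,1,3,3)
P² = 216
sum k=2..3:
  [2] +1/72 = 1/72
  [3] −1/24 = -1/24
S = -1/36
C² = P²·S² = 1/6 ; C = -0.408248

−√(1/6) = -0.408248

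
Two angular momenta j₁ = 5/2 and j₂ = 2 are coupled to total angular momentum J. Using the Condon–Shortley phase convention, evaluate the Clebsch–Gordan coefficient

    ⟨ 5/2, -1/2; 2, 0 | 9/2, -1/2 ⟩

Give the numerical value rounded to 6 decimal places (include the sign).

√[10·0!5!4!/10! · 2!3!2!2!4!5!] = √(7680/7)
  +(−1)^0/∏(0,0,3,2,2,2)! = 1/48  (running 1/48)
⟨..|..⟩ = √(7680/7)·(1/48) = +0.690066

+0.690066  (= +√(10/21))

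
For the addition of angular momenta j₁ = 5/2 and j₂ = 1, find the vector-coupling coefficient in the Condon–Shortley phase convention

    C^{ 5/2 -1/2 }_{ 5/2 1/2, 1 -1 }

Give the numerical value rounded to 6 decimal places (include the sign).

+√(18/35) = +0.717137

triangle: 1!×4!×1!/7! = 24/5040
(j±m)!: 3!×2!×0!×2!×2!×3! = 288
prefactor² = (2J+1)×Δ×N² = 288/35
  k=0: +1/(0!×1!×2!×0!×2!×1!) = 1/4
Σ = 1/4  ⇒  CG² = 288/35×1/4² = 18/35
CG = +√(18/35) = +0.717137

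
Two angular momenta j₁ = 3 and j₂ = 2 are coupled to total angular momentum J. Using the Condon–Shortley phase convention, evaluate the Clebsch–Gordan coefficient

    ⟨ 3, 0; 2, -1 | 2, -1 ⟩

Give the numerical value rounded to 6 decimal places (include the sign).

j₁+j₂−J=3  J+j₁−j₂=3  J−j₁+j₂=1  j₁+j₂+J+1=8
(j₁±m₁, j₂±m₂, J±M) = (3,3,1,3,1,3)
P² = 81/14
sum k=0..1:
  [0] +1/36 = 1/36
  [1] −1/4 = -1/4
S = -2/9
C² = P²·S² = 2/7 ; C = -0.534522

-0.534522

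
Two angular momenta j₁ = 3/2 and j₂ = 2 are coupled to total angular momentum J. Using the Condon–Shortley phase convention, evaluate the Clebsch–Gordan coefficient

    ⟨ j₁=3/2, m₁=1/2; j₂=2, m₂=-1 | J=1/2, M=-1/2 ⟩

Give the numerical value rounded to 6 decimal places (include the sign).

√[2·3!0!1!/5! · 2!1!1!3!0!1!] = √(6/5)
  +(−1)^1/∏(1,2,0,0,0,1)! = -1/2  (running -1/2)
⟨..|..⟩ = √(6/5)·(-1/2) = -0.547723

−√(3/10) = -0.547723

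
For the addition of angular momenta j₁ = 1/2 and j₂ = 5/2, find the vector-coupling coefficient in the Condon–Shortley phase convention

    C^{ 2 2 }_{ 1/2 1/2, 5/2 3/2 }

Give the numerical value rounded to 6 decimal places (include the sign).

+√(1/6) ≈ +0.408248

√[5·1!0!4!/6! · 1!0!4!1!4!0!] = √(96)
  +(−1)^0/∏(0,1,0,4,0,0)! = 1/24  (running 1/24)
⟨..|..⟩ = √(96)·(1/24) = +0.408248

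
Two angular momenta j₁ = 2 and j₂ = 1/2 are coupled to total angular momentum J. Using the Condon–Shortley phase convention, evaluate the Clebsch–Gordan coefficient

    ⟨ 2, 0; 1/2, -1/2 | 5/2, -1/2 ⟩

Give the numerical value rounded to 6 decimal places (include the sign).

+√(3/5) ≈ +0.774597

√[6·0!4!1!/6! · 2!2!0!1!2!3!] = √(48/5)
  +(−1)^0/∏(0,0,2,0,2,1)! = 1/4  (running 1/4)
⟨..|..⟩ = √(48/5)·(1/4) = +0.774597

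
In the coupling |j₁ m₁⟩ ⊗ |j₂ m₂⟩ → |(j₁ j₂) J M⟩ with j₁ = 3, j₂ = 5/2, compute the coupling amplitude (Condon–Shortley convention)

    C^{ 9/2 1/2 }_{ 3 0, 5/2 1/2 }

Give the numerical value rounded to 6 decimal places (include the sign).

-0.208063  (= −√(10/231))

j₁+j₂−J=1  J+j₁−j₂=5  J−j₁+j₂=4  j₁+j₂+J+1=11
(j₁±m₁, j₂±m₂, J±M) = (3,3,3,2,5,4)
P² = 69120/77
sum k=0..1:
  [0] +1/72 = 1/72
  [1] −1/48 = -1/48
S = -1/144
C² = P²·S² = 10/231 ; C = -0.208063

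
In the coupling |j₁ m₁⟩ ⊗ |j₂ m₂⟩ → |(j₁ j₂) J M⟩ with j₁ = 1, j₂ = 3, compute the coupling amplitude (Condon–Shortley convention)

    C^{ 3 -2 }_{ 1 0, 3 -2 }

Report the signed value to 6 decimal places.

triangle: 1!×1!×5!/8! = 120/40320
(j±m)!: 1!×1!×1!×5!×1!×5! = 14400
prefactor² = (2J+1)×Δ×N² = 300
  k=0: +1/(0!×1!×1!×1!×0!×4!) = 1/24
  k=1: −1/(1!×0!×0!×0!×1!×5!) = -1/120
Σ = 1/30  ⇒  CG² = 300×1/30² = 1/3
CG = +√(1/3) = +0.577350

+√(1/3) = +0.577350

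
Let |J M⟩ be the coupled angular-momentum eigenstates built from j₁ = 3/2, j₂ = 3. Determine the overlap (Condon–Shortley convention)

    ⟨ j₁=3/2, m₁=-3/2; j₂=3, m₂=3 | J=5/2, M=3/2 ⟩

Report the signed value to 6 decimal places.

√[6·2!1!4!/8! · 0!3!6!0!4!1!] = √(5184/7)
  +(−1)^2/∏(2,0,1,4,0,0)! = 1/48  (running 1/48)
⟨..|..⟩ = √(5184/7)·(1/48) = +0.566947

+0.566947  (= +√(9/28))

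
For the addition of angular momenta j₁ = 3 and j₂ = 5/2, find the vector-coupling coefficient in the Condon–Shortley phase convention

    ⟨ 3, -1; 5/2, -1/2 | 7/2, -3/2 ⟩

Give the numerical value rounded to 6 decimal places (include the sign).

j₁+j₂−J=2  J+j₁−j₂=4  J−j₁+j₂=3  j₁+j₂+J+1=10
(j₁±m₁, j₂±m₂, J±M) = (2,4,2,3,2,5)
P² = 3072/35
sum k=0..2:
  [0] +1/96 = 1/96
  [1] −1/12 = -1/12
  [2] +1/48 = 1/48
S = -5/96
C² = P²·S² = 5/21 ; C = -0.487950

−√(5/21) ≈ -0.487950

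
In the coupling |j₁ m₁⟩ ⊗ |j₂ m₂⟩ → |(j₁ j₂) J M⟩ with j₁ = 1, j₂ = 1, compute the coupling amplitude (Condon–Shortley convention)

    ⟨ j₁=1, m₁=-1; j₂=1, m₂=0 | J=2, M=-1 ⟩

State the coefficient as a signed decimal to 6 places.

+0.707107  (= +√(1/2))

triangle: 0!*2!*2!/5! = 4/120
(j±m)!: 0!*2!*1!*1!*1!*3! = 12
prefactor² = (2J+1)*Δ*N² = 2
  k=0: +1/(0!*0!*2!*1!*0!*1!) = 1/2
Σ = 1/2  ⇒  CG² = 2*1/2² = 1/2
CG = +√(1/2) = +0.707107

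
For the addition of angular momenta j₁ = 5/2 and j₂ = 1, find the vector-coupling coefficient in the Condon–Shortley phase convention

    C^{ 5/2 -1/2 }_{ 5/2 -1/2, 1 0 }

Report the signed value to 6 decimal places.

-0.169031  (= −√(1/35))

j₁+j₂−J=1  J+j₁−j₂=4  J−j₁+j₂=1  j₁+j₂+J+1=7
(j₁±m₁, j₂±m₂, J±M) = (2,3,1,1,2,3)
P² = 144/35
sum k=0..1:
  [0] +1/6 = 1/6
  [1] −1/4 = -1/4
S = -1/12
C² = P²·S² = 1/35 ; C = -0.169031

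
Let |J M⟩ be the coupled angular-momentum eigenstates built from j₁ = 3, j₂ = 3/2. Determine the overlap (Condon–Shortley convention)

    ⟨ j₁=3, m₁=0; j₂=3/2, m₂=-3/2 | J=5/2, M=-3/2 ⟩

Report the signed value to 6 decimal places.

+0.507093  (= +√(9/35))

j₁+j₂−J=2  J+j₁−j₂=4  J−j₁+j₂=1  j₁+j₂+J+1=8
(j₁±m₁, j₂±m₂, J±M) = (3,3,0,3,1,4)
P² = 1296/35
sum k=0..0:
  [0] +1/12 = 1/12
S = 1/12
C² = P²·S² = 9/35 ; C = +0.507093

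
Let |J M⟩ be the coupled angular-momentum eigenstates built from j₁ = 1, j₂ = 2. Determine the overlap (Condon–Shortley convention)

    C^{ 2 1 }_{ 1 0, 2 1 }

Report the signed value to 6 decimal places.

triangle: 1!·1!·3!/6! = 6/720
(j±m)!: 1!·1!·3!·1!·3!·1! = 36
prefactor² = (2J+1)·Δ·N² = 3/2
  k=0: +1/(0!·1!·1!·3!·0!·0!) = 1/6
  k=1: −1/(1!·0!·0!·2!·1!·1!) = -1/2
Σ = -1/3  ⇒  CG² = 3/2·(-1/3)² = 1/6
CG = −√(1/6) = -0.408248

-0.408248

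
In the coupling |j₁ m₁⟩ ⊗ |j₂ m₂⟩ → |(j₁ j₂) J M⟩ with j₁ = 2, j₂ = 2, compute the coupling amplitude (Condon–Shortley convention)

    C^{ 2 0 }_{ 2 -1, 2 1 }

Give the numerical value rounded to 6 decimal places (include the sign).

+√(1/14) ≈ +0.267261

√[5·2!2!2!/7! · 1!3!3!1!2!2!] = √(8/7)
  +(−1)^1/∏(1,1,2,2,0,0)! = -1/4  (running -1/4)
  +(−1)^2/∏(2,0,1,1,1,1)! = 1/2  (running 1/4)
⟨..|..⟩ = √(8/7)·(1/4) = +0.267261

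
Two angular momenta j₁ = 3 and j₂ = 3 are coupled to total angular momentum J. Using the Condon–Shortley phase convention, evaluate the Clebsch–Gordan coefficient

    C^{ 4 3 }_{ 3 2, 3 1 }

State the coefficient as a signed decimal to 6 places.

−√(1/11) ≈ -0.301511

triangle: 2!·4!·4!/11! = 1152/39916800
(j±m)!: 5!·1!·4!·2!·7!·1! = 29030400
prefactor² = (2J+1)·Δ·N² = 82944/11
  k=0: +1/(0!·2!·1!·4!·3!·0!) = 1/288
  k=1: −1/(1!·1!·0!·3!·4!·1!) = -1/144
Σ = -1/288  ⇒  CG² = 82944/11·(-1/288)² = 1/11
CG = −√(1/11) = -0.301511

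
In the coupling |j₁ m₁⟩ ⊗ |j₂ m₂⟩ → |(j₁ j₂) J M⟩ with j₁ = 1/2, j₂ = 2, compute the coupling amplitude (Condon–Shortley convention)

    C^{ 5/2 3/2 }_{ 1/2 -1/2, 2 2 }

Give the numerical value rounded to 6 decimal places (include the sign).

√[6·0!1!4!/6! · 0!1!4!0!4!1!] = √(576/5)
  +(−1)^0/∏(0,0,1,4,0,0)! = 1/24  (running 1/24)
⟨..|..⟩ = √(576/5)·(1/24) = +0.447214

+0.447214  (= +√(1/5))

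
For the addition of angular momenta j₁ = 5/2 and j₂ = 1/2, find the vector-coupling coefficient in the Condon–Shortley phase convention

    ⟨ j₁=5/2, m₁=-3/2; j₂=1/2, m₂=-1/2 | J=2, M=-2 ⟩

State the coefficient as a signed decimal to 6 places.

+√(1/6) ≈ +0.408248

√[5·1!4!0!/6! · 1!4!0!1!0!4!] = √(96)
  +(−1)^0/∏(0,1,4,0,0,0)! = 1/24  (running 1/24)
⟨..|..⟩ = √(96)·(1/24) = +0.408248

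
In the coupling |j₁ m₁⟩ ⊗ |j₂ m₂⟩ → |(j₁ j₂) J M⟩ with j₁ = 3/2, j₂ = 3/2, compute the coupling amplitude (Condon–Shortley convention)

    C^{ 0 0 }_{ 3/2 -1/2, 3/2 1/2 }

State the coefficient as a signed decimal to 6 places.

√[1·3!0!0!/4! · 1!2!2!1!0!0!] = √(1)
  +(−1)^2/∏(2,1,0,0,0,0)! = 1/2  (running 1/2)
⟨..|..⟩ = √(1)·(1/2) = +0.500000

+√(1/4) ≈ +0.500000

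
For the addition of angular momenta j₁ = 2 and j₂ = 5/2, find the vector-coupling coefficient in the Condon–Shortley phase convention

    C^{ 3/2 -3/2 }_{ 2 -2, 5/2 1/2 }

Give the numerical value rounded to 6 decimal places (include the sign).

-0.338062  (= −√(4/35))

√[4·3!1!2!/7! · 0!4!3!2!0!3!] = √(576/35)
  +(−1)^3/∏(3,0,1,0,0,2)! = -1/12  (running -1/12)
⟨..|..⟩ = √(576/35)·(-1/12) = -0.338062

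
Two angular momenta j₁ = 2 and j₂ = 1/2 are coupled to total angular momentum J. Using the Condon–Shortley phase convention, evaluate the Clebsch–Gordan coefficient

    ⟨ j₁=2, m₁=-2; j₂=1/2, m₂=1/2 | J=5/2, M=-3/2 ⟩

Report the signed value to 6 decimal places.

+√(1/5) = +0.447214

√[6·0!4!1!/6! · 0!4!1!0!1!4!] = √(576/5)
  +(−1)^0/∏(0,0,4,1,0,0)! = 1/24  (running 1/24)
⟨..|..⟩ = √(576/5)·(1/24) = +0.447214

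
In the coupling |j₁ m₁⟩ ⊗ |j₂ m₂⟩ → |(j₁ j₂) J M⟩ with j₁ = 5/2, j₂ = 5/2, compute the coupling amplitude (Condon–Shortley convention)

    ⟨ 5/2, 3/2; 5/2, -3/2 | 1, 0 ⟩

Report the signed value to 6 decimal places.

√[3·4!1!1!/7! · 4!1!1!4!1!1!] = √(288/35)
  +(−1)^0/∏(0,4,1,1,0,0)! = 1/24  (running 1/24)
  +(−1)^1/∏(1,3,0,0,1,1)! = -1/6  (running -1/8)
⟨..|..⟩ = √(288/35)·(-1/8) = -0.358569

-0.358569  (= −√(9/70))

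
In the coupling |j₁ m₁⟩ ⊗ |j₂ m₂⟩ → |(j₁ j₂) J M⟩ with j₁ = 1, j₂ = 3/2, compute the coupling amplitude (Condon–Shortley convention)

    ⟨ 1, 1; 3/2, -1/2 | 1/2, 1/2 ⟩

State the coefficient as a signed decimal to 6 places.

triangle: 2!*0!*1!/4! = 2/24
(j±m)!: 2!*0!*1!*2!*1!*0! = 4
prefactor² = (2J+1)*Δ*N² = 2/3
  k=0: +1/(0!*2!*0!*1!*0!*0!) = 1/2
Σ = 1/2  ⇒  CG² = 2/3*1/2² = 1/6
CG = +√(1/6) = +0.408248

+0.408248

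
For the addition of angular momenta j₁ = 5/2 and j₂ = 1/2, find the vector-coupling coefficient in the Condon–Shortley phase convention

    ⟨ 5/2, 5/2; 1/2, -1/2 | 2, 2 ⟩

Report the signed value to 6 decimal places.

√[5·1!4!0!/6! · 5!0!0!1!4!0!] = √(480)
  +(−1)^0/∏(0,1,0,0,4,0)! = 1/24  (running 1/24)
⟨..|..⟩ = √(480)·(1/24) = +0.912871

+√(5/6) = +0.912871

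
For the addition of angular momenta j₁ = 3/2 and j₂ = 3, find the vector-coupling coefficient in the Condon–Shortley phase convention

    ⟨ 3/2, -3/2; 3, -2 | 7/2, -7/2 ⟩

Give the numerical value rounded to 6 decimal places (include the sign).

-0.577350  (= −√(1/3))

j₁+j₂−J=1  J+j₁−j₂=2  J−j₁+j₂=5  j₁+j₂+J+1=9
(j₁±m₁, j₂±m₂, J±M) = (0,3,1,5,0,7)
P² = 19200
sum k=1..1:
  [1] −1/240 = -1/240
S = -1/240
C² = P²·S² = 1/3 ; C = -0.577350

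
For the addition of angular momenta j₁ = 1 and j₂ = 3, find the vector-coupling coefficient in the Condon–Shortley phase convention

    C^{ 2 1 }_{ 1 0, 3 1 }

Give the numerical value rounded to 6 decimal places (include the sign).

j₁+j₂−J=2  J+j₁−j₂=0  J−j₁+j₂=4  j₁+j₂+J+1=7
(j₁±m₁, j₂±m₂, J±M) = (1,1,4,2,3,1)
P² = 96/7
sum k=1..1:
  [1] −1/6 = -1/6
S = -1/6
C² = P²·S² = 8/21 ; C = -0.617213

−√(8/21) ≈ -0.617213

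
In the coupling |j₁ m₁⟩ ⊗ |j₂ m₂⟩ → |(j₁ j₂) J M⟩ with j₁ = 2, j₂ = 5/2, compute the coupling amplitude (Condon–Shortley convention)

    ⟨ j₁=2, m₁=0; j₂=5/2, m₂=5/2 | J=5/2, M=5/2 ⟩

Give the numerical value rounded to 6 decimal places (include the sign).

j₁+j₂−J=2  J+j₁−j₂=2  J−j₁+j₂=3  j₁+j₂+J+1=8
(j₁±m₁, j₂±m₂, J±M) = (2,2,5,0,5,0)
P² = 1440/7
sum k=2..2:
  [2] +1/24 = 1/24
S = 1/24
C² = P²·S² = 5/14 ; C = +0.597614

+0.597614  (= +√(5/14))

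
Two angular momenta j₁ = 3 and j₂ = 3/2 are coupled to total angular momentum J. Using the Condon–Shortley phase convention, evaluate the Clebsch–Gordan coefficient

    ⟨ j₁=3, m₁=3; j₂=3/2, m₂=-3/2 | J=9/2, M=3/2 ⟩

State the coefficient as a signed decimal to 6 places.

+0.109109  (= +√(1/84))

√[10·0!6!3!/10! · 6!0!0!3!6!3!] = √(1555200/7)
  +(−1)^0/∏(0,0,0,0,6,3)! = 1/4320  (running 1/4320)
⟨..|..⟩ = √(1555200/7)·(1/4320) = +0.109109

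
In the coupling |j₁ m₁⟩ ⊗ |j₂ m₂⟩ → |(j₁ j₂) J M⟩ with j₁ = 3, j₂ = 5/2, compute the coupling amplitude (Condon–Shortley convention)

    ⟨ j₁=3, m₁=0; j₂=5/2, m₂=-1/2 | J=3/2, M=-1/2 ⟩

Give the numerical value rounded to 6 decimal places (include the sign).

+√(4/35) ≈ +0.338062

j₁+j₂−J=4  J+j₁−j₂=2  J−j₁+j₂=1  j₁+j₂+J+1=8
(j₁±m₁, j₂±m₂, J±M) = (3,3,2,3,1,2)
P² = 144/35
sum k=1..2:
  [1] −1/12 = -1/12
  [2] +1/4 = 1/4
S = 1/6
C² = P²·S² = 4/35 ; C = +0.338062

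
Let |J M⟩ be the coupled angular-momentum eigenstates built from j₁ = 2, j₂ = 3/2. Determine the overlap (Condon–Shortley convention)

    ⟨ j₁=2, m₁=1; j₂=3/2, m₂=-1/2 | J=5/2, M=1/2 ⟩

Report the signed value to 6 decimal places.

√[6·1!3!2!/7! · 3!1!1!2!3!2!] = √(72/35)
  +(−1)^0/∏(0,1,1,1,2,1)! = 1/2  (running 1/2)
  +(−1)^1/∏(1,0,0,0,3,2)! = -1/12  (running 5/12)
⟨..|..⟩ = √(72/35)·(5/12) = +0.597614

+0.597614  (= +√(5/14))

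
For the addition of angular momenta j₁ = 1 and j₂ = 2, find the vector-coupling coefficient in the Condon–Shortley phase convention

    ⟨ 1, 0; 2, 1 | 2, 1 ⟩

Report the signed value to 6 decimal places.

triangle: 1!×1!×3!/6! = 6/720
(j±m)!: 1!×1!×3!×1!×3!×1! = 36
prefactor² = (2J+1)×Δ×N² = 3/2
  k=0: +1/(0!×1!×1!×3!×0!×0!) = 1/6
  k=1: −1/(1!×0!×0!×2!×1!×1!) = -1/2
Σ = -1/3  ⇒  CG² = 3/2×(-1/3)² = 1/6
CG = −√(1/6) = -0.408248

-0.408248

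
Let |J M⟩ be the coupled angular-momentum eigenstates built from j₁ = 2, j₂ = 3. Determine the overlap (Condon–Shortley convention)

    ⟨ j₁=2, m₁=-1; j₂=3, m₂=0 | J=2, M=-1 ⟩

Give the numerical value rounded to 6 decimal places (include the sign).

+0.534522

triangle: 3!*1!*3!/8! = 36/40320
(j±m)!: 1!*3!*3!*3!*1!*3! = 1296
prefactor² = (2J+1)*Δ*N² = 81/14
  k=2: +1/(2!*1!*1!*1!*0!*2!) = 1/4
  k=3: −1/(3!*0!*0!*0!*1!*3!) = -1/36
Σ = 2/9  ⇒  CG² = 81/14*2/9² = 2/7
CG = +√(2/7) = +0.534522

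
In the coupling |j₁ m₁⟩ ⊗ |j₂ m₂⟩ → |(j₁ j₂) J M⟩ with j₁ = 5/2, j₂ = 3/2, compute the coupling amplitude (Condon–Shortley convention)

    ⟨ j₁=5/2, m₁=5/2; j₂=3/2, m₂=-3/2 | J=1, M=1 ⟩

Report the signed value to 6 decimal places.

+√(1/2) ≈ +0.707107

j₁+j₂−J=3  J+j₁−j₂=2  J−j₁+j₂=0  j₁+j₂+J+1=6
(j₁±m₁, j₂±m₂, J±M) = (5,0,0,3,2,0)
P² = 72
sum k=0..0:
  [0] +1/12 = 1/12
S = 1/12
C² = P²·S² = 1/2 ; C = +0.707107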